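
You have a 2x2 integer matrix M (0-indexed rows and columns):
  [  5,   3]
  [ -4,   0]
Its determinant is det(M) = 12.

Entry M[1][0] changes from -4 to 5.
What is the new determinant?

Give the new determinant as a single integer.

det is linear in row 1: changing M[1][0] by delta changes det by delta * cofactor(1,0).
Cofactor C_10 = (-1)^(1+0) * minor(1,0) = -3
Entry delta = 5 - -4 = 9
Det delta = 9 * -3 = -27
New det = 12 + -27 = -15

Answer: -15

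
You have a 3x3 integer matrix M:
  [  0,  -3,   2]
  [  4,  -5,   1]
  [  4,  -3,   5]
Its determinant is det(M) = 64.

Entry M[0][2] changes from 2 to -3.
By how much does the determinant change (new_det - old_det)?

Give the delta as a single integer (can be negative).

Cofactor C_02 = 8
Entry delta = -3 - 2 = -5
Det delta = entry_delta * cofactor = -5 * 8 = -40

Answer: -40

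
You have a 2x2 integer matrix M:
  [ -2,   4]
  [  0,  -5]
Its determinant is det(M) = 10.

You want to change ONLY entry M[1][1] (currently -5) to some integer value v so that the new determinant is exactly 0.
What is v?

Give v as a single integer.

det is linear in entry M[1][1]: det = old_det + (v - -5) * C_11
Cofactor C_11 = -2
Want det = 0: 10 + (v - -5) * -2 = 0
  (v - -5) = -10 / -2 = 5
  v = -5 + (5) = 0

Answer: 0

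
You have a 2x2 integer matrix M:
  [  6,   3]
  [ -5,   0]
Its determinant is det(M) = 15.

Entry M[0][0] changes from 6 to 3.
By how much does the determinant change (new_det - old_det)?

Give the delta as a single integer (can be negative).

Cofactor C_00 = 0
Entry delta = 3 - 6 = -3
Det delta = entry_delta * cofactor = -3 * 0 = 0

Answer: 0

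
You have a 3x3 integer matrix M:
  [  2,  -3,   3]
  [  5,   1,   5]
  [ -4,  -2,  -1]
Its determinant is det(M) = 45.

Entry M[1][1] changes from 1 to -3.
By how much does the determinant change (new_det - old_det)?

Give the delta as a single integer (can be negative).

Answer: -40

Derivation:
Cofactor C_11 = 10
Entry delta = -3 - 1 = -4
Det delta = entry_delta * cofactor = -4 * 10 = -40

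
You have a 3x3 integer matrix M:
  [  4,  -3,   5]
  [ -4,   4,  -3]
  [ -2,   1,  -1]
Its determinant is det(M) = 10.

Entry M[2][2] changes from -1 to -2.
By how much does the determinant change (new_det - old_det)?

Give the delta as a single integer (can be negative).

Cofactor C_22 = 4
Entry delta = -2 - -1 = -1
Det delta = entry_delta * cofactor = -1 * 4 = -4

Answer: -4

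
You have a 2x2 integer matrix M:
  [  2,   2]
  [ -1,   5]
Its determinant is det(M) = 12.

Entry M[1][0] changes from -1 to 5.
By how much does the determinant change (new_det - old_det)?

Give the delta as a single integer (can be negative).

Answer: -12

Derivation:
Cofactor C_10 = -2
Entry delta = 5 - -1 = 6
Det delta = entry_delta * cofactor = 6 * -2 = -12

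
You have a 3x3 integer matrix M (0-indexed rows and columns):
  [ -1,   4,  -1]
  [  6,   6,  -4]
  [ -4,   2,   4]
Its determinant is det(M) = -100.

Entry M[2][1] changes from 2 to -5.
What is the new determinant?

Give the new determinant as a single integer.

Answer: -30

Derivation:
det is linear in row 2: changing M[2][1] by delta changes det by delta * cofactor(2,1).
Cofactor C_21 = (-1)^(2+1) * minor(2,1) = -10
Entry delta = -5 - 2 = -7
Det delta = -7 * -10 = 70
New det = -100 + 70 = -30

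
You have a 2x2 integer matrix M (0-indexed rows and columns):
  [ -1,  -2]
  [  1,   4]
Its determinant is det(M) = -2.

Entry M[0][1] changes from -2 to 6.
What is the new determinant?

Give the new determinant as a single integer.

det is linear in row 0: changing M[0][1] by delta changes det by delta * cofactor(0,1).
Cofactor C_01 = (-1)^(0+1) * minor(0,1) = -1
Entry delta = 6 - -2 = 8
Det delta = 8 * -1 = -8
New det = -2 + -8 = -10

Answer: -10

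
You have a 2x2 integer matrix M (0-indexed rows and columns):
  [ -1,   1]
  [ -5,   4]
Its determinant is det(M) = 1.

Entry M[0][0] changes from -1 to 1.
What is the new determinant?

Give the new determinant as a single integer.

Answer: 9

Derivation:
det is linear in row 0: changing M[0][0] by delta changes det by delta * cofactor(0,0).
Cofactor C_00 = (-1)^(0+0) * minor(0,0) = 4
Entry delta = 1 - -1 = 2
Det delta = 2 * 4 = 8
New det = 1 + 8 = 9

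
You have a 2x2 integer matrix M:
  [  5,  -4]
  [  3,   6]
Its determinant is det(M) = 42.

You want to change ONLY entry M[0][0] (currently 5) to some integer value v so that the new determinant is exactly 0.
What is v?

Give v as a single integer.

det is linear in entry M[0][0]: det = old_det + (v - 5) * C_00
Cofactor C_00 = 6
Want det = 0: 42 + (v - 5) * 6 = 0
  (v - 5) = -42 / 6 = -7
  v = 5 + (-7) = -2

Answer: -2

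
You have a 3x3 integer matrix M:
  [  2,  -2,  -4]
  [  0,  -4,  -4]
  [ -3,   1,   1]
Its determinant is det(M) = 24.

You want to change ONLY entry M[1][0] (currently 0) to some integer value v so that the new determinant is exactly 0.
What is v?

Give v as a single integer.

det is linear in entry M[1][0]: det = old_det + (v - 0) * C_10
Cofactor C_10 = -2
Want det = 0: 24 + (v - 0) * -2 = 0
  (v - 0) = -24 / -2 = 12
  v = 0 + (12) = 12

Answer: 12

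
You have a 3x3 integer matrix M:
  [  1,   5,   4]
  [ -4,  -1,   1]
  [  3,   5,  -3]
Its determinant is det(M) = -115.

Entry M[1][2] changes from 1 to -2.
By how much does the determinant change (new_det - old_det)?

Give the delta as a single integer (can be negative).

Answer: -30

Derivation:
Cofactor C_12 = 10
Entry delta = -2 - 1 = -3
Det delta = entry_delta * cofactor = -3 * 10 = -30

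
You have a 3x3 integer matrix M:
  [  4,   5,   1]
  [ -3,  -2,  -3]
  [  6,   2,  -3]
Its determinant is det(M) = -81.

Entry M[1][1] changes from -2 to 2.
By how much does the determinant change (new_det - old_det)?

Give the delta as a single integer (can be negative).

Answer: -72

Derivation:
Cofactor C_11 = -18
Entry delta = 2 - -2 = 4
Det delta = entry_delta * cofactor = 4 * -18 = -72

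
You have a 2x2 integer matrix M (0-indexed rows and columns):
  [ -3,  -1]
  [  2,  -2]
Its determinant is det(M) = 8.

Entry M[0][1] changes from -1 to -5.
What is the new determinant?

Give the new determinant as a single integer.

Answer: 16

Derivation:
det is linear in row 0: changing M[0][1] by delta changes det by delta * cofactor(0,1).
Cofactor C_01 = (-1)^(0+1) * minor(0,1) = -2
Entry delta = -5 - -1 = -4
Det delta = -4 * -2 = 8
New det = 8 + 8 = 16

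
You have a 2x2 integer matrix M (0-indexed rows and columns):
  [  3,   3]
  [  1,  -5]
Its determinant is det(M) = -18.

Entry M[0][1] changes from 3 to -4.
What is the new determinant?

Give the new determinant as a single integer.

Answer: -11

Derivation:
det is linear in row 0: changing M[0][1] by delta changes det by delta * cofactor(0,1).
Cofactor C_01 = (-1)^(0+1) * minor(0,1) = -1
Entry delta = -4 - 3 = -7
Det delta = -7 * -1 = 7
New det = -18 + 7 = -11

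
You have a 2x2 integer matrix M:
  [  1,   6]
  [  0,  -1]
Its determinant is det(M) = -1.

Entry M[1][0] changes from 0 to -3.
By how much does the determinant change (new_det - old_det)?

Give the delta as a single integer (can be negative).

Cofactor C_10 = -6
Entry delta = -3 - 0 = -3
Det delta = entry_delta * cofactor = -3 * -6 = 18

Answer: 18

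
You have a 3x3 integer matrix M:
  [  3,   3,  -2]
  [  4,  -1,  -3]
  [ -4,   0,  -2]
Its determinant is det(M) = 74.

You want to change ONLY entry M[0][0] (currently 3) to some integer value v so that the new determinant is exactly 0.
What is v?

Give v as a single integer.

det is linear in entry M[0][0]: det = old_det + (v - 3) * C_00
Cofactor C_00 = 2
Want det = 0: 74 + (v - 3) * 2 = 0
  (v - 3) = -74 / 2 = -37
  v = 3 + (-37) = -34

Answer: -34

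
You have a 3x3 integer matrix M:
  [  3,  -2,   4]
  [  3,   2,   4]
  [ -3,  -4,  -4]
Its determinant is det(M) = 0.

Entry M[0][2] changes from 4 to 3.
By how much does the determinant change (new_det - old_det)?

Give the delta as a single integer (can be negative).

Answer: 6

Derivation:
Cofactor C_02 = -6
Entry delta = 3 - 4 = -1
Det delta = entry_delta * cofactor = -1 * -6 = 6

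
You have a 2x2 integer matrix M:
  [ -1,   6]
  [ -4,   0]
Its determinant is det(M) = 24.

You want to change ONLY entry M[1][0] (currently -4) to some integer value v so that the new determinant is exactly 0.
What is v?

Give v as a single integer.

Answer: 0

Derivation:
det is linear in entry M[1][0]: det = old_det + (v - -4) * C_10
Cofactor C_10 = -6
Want det = 0: 24 + (v - -4) * -6 = 0
  (v - -4) = -24 / -6 = 4
  v = -4 + (4) = 0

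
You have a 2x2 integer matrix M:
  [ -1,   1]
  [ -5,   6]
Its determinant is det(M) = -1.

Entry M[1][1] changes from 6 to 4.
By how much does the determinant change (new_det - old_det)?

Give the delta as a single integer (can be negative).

Cofactor C_11 = -1
Entry delta = 4 - 6 = -2
Det delta = entry_delta * cofactor = -2 * -1 = 2

Answer: 2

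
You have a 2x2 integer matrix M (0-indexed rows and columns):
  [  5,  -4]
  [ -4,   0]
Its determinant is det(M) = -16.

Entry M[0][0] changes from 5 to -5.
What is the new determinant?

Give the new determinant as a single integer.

Answer: -16

Derivation:
det is linear in row 0: changing M[0][0] by delta changes det by delta * cofactor(0,0).
Cofactor C_00 = (-1)^(0+0) * minor(0,0) = 0
Entry delta = -5 - 5 = -10
Det delta = -10 * 0 = 0
New det = -16 + 0 = -16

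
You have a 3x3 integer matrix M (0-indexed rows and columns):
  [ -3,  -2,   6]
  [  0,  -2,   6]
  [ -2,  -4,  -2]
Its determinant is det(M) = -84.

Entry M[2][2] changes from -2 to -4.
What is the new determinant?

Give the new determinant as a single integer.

Answer: -96

Derivation:
det is linear in row 2: changing M[2][2] by delta changes det by delta * cofactor(2,2).
Cofactor C_22 = (-1)^(2+2) * minor(2,2) = 6
Entry delta = -4 - -2 = -2
Det delta = -2 * 6 = -12
New det = -84 + -12 = -96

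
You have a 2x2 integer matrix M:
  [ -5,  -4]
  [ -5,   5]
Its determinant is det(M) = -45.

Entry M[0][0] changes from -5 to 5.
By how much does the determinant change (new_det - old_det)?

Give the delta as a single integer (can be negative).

Cofactor C_00 = 5
Entry delta = 5 - -5 = 10
Det delta = entry_delta * cofactor = 10 * 5 = 50

Answer: 50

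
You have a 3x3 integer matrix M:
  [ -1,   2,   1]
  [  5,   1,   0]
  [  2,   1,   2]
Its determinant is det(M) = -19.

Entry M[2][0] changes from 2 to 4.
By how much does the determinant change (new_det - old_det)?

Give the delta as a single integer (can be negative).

Answer: -2

Derivation:
Cofactor C_20 = -1
Entry delta = 4 - 2 = 2
Det delta = entry_delta * cofactor = 2 * -1 = -2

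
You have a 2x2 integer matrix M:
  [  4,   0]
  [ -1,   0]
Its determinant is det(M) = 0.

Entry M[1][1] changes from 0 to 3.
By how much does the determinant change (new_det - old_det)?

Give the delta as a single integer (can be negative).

Cofactor C_11 = 4
Entry delta = 3 - 0 = 3
Det delta = entry_delta * cofactor = 3 * 4 = 12

Answer: 12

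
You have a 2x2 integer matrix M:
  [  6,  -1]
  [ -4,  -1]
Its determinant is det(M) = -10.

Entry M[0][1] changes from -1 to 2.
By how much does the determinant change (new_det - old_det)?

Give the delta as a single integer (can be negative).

Answer: 12

Derivation:
Cofactor C_01 = 4
Entry delta = 2 - -1 = 3
Det delta = entry_delta * cofactor = 3 * 4 = 12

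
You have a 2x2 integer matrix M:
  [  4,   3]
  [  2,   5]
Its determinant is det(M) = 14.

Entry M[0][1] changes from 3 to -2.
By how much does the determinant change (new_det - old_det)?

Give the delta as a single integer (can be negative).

Answer: 10

Derivation:
Cofactor C_01 = -2
Entry delta = -2 - 3 = -5
Det delta = entry_delta * cofactor = -5 * -2 = 10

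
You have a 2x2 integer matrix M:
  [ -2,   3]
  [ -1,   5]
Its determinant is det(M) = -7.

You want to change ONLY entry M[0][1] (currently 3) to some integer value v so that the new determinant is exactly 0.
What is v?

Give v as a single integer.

Answer: 10

Derivation:
det is linear in entry M[0][1]: det = old_det + (v - 3) * C_01
Cofactor C_01 = 1
Want det = 0: -7 + (v - 3) * 1 = 0
  (v - 3) = 7 / 1 = 7
  v = 3 + (7) = 10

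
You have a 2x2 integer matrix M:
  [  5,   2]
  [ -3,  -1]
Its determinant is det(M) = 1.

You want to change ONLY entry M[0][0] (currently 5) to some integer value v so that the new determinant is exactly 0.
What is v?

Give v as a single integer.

Answer: 6

Derivation:
det is linear in entry M[0][0]: det = old_det + (v - 5) * C_00
Cofactor C_00 = -1
Want det = 0: 1 + (v - 5) * -1 = 0
  (v - 5) = -1 / -1 = 1
  v = 5 + (1) = 6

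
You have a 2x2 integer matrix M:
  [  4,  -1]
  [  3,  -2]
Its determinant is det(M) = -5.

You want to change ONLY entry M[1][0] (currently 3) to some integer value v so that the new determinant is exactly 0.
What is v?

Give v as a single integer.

Answer: 8

Derivation:
det is linear in entry M[1][0]: det = old_det + (v - 3) * C_10
Cofactor C_10 = 1
Want det = 0: -5 + (v - 3) * 1 = 0
  (v - 3) = 5 / 1 = 5
  v = 3 + (5) = 8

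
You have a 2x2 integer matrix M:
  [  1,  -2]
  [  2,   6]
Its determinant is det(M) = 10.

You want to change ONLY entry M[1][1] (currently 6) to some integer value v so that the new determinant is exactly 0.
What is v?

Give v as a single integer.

det is linear in entry M[1][1]: det = old_det + (v - 6) * C_11
Cofactor C_11 = 1
Want det = 0: 10 + (v - 6) * 1 = 0
  (v - 6) = -10 / 1 = -10
  v = 6 + (-10) = -4

Answer: -4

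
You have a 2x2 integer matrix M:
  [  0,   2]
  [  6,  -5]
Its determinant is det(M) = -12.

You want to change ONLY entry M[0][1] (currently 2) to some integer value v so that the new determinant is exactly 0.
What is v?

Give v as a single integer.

det is linear in entry M[0][1]: det = old_det + (v - 2) * C_01
Cofactor C_01 = -6
Want det = 0: -12 + (v - 2) * -6 = 0
  (v - 2) = 12 / -6 = -2
  v = 2 + (-2) = 0

Answer: 0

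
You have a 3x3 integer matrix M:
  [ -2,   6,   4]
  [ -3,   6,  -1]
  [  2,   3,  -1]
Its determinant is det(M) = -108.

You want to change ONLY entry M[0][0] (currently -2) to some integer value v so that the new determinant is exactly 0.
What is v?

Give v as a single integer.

det is linear in entry M[0][0]: det = old_det + (v - -2) * C_00
Cofactor C_00 = -3
Want det = 0: -108 + (v - -2) * -3 = 0
  (v - -2) = 108 / -3 = -36
  v = -2 + (-36) = -38

Answer: -38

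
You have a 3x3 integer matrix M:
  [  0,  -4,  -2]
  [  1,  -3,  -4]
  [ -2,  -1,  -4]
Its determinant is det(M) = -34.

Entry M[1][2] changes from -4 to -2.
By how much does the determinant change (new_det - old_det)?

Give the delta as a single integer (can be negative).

Cofactor C_12 = 8
Entry delta = -2 - -4 = 2
Det delta = entry_delta * cofactor = 2 * 8 = 16

Answer: 16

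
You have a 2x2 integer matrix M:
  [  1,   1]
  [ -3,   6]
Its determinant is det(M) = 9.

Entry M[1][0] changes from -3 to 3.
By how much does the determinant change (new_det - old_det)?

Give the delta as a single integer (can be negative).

Answer: -6

Derivation:
Cofactor C_10 = -1
Entry delta = 3 - -3 = 6
Det delta = entry_delta * cofactor = 6 * -1 = -6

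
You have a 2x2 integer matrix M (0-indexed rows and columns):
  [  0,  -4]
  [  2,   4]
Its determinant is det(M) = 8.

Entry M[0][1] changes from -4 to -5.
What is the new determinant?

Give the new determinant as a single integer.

Answer: 10

Derivation:
det is linear in row 0: changing M[0][1] by delta changes det by delta * cofactor(0,1).
Cofactor C_01 = (-1)^(0+1) * minor(0,1) = -2
Entry delta = -5 - -4 = -1
Det delta = -1 * -2 = 2
New det = 8 + 2 = 10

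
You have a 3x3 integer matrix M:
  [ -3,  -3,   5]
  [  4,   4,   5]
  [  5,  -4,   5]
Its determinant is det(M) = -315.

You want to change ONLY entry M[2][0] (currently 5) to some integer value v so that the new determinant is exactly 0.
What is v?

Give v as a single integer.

Answer: -4

Derivation:
det is linear in entry M[2][0]: det = old_det + (v - 5) * C_20
Cofactor C_20 = -35
Want det = 0: -315 + (v - 5) * -35 = 0
  (v - 5) = 315 / -35 = -9
  v = 5 + (-9) = -4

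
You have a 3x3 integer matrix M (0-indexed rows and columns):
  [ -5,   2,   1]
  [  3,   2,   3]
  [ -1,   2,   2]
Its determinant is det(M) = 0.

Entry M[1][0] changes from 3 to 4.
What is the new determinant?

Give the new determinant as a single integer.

det is linear in row 1: changing M[1][0] by delta changes det by delta * cofactor(1,0).
Cofactor C_10 = (-1)^(1+0) * minor(1,0) = -2
Entry delta = 4 - 3 = 1
Det delta = 1 * -2 = -2
New det = 0 + -2 = -2

Answer: -2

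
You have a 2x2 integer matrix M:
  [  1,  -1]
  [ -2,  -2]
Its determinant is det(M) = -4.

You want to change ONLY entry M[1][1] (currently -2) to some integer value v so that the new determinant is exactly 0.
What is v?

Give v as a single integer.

det is linear in entry M[1][1]: det = old_det + (v - -2) * C_11
Cofactor C_11 = 1
Want det = 0: -4 + (v - -2) * 1 = 0
  (v - -2) = 4 / 1 = 4
  v = -2 + (4) = 2

Answer: 2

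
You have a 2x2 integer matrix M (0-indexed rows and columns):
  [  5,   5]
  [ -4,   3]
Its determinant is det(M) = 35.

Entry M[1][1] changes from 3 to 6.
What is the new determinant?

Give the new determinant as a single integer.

det is linear in row 1: changing M[1][1] by delta changes det by delta * cofactor(1,1).
Cofactor C_11 = (-1)^(1+1) * minor(1,1) = 5
Entry delta = 6 - 3 = 3
Det delta = 3 * 5 = 15
New det = 35 + 15 = 50

Answer: 50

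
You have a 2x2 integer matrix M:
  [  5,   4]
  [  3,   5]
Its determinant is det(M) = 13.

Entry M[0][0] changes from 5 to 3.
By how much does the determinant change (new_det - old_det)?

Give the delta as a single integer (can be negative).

Cofactor C_00 = 5
Entry delta = 3 - 5 = -2
Det delta = entry_delta * cofactor = -2 * 5 = -10

Answer: -10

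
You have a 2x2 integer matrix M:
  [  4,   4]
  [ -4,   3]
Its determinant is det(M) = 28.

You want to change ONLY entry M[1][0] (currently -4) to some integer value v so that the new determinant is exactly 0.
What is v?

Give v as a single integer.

Answer: 3

Derivation:
det is linear in entry M[1][0]: det = old_det + (v - -4) * C_10
Cofactor C_10 = -4
Want det = 0: 28 + (v - -4) * -4 = 0
  (v - -4) = -28 / -4 = 7
  v = -4 + (7) = 3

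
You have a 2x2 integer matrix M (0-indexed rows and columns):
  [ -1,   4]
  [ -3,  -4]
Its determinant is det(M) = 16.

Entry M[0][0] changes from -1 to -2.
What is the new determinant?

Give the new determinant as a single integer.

Answer: 20

Derivation:
det is linear in row 0: changing M[0][0] by delta changes det by delta * cofactor(0,0).
Cofactor C_00 = (-1)^(0+0) * minor(0,0) = -4
Entry delta = -2 - -1 = -1
Det delta = -1 * -4 = 4
New det = 16 + 4 = 20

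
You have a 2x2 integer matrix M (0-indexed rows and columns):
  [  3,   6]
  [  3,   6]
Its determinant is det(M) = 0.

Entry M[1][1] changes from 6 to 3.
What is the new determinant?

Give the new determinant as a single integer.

det is linear in row 1: changing M[1][1] by delta changes det by delta * cofactor(1,1).
Cofactor C_11 = (-1)^(1+1) * minor(1,1) = 3
Entry delta = 3 - 6 = -3
Det delta = -3 * 3 = -9
New det = 0 + -9 = -9

Answer: -9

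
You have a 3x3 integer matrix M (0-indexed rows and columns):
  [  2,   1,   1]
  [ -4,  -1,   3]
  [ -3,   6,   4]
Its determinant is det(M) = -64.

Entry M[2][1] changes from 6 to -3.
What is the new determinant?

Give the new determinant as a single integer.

det is linear in row 2: changing M[2][1] by delta changes det by delta * cofactor(2,1).
Cofactor C_21 = (-1)^(2+1) * minor(2,1) = -10
Entry delta = -3 - 6 = -9
Det delta = -9 * -10 = 90
New det = -64 + 90 = 26

Answer: 26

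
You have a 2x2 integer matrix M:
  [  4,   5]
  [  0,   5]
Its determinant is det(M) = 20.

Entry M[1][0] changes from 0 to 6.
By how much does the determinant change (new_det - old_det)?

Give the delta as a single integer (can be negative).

Answer: -30

Derivation:
Cofactor C_10 = -5
Entry delta = 6 - 0 = 6
Det delta = entry_delta * cofactor = 6 * -5 = -30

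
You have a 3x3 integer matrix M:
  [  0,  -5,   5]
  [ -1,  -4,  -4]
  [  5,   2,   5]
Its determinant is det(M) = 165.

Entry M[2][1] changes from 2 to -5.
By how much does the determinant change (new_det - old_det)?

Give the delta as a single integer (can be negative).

Cofactor C_21 = -5
Entry delta = -5 - 2 = -7
Det delta = entry_delta * cofactor = -7 * -5 = 35

Answer: 35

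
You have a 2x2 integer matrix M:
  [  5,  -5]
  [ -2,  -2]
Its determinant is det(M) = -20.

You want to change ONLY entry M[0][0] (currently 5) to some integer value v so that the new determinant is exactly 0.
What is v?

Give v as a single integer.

det is linear in entry M[0][0]: det = old_det + (v - 5) * C_00
Cofactor C_00 = -2
Want det = 0: -20 + (v - 5) * -2 = 0
  (v - 5) = 20 / -2 = -10
  v = 5 + (-10) = -5

Answer: -5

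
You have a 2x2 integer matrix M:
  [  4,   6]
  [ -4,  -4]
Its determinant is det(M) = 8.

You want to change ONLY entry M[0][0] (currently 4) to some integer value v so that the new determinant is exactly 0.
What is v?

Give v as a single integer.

det is linear in entry M[0][0]: det = old_det + (v - 4) * C_00
Cofactor C_00 = -4
Want det = 0: 8 + (v - 4) * -4 = 0
  (v - 4) = -8 / -4 = 2
  v = 4 + (2) = 6

Answer: 6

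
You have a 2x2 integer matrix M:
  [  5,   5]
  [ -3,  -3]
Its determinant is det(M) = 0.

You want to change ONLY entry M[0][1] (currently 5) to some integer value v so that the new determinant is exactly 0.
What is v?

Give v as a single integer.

Answer: 5

Derivation:
det is linear in entry M[0][1]: det = old_det + (v - 5) * C_01
Cofactor C_01 = 3
Want det = 0: 0 + (v - 5) * 3 = 0
  (v - 5) = 0 / 3 = 0
  v = 5 + (0) = 5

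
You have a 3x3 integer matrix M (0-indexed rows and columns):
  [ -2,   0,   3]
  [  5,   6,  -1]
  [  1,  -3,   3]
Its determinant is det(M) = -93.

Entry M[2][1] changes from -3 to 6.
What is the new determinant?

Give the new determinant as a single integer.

det is linear in row 2: changing M[2][1] by delta changes det by delta * cofactor(2,1).
Cofactor C_21 = (-1)^(2+1) * minor(2,1) = 13
Entry delta = 6 - -3 = 9
Det delta = 9 * 13 = 117
New det = -93 + 117 = 24

Answer: 24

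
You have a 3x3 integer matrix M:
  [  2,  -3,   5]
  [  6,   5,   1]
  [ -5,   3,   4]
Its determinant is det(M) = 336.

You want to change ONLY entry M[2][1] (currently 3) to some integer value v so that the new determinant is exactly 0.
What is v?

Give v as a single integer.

det is linear in entry M[2][1]: det = old_det + (v - 3) * C_21
Cofactor C_21 = 28
Want det = 0: 336 + (v - 3) * 28 = 0
  (v - 3) = -336 / 28 = -12
  v = 3 + (-12) = -9

Answer: -9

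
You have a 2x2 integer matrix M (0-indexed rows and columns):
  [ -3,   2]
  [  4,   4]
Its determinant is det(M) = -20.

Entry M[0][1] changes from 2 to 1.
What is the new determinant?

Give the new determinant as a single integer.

det is linear in row 0: changing M[0][1] by delta changes det by delta * cofactor(0,1).
Cofactor C_01 = (-1)^(0+1) * minor(0,1) = -4
Entry delta = 1 - 2 = -1
Det delta = -1 * -4 = 4
New det = -20 + 4 = -16

Answer: -16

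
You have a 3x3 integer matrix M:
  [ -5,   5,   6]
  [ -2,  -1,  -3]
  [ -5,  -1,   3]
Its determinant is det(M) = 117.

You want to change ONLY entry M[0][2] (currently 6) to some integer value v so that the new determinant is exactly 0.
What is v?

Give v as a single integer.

det is linear in entry M[0][2]: det = old_det + (v - 6) * C_02
Cofactor C_02 = -3
Want det = 0: 117 + (v - 6) * -3 = 0
  (v - 6) = -117 / -3 = 39
  v = 6 + (39) = 45

Answer: 45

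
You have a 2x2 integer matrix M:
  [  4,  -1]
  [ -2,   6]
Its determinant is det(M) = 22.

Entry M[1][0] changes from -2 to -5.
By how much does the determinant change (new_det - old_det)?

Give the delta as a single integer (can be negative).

Answer: -3

Derivation:
Cofactor C_10 = 1
Entry delta = -5 - -2 = -3
Det delta = entry_delta * cofactor = -3 * 1 = -3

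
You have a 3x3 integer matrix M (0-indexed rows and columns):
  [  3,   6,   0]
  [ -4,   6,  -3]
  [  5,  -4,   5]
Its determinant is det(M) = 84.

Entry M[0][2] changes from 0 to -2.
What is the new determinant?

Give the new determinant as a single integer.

Answer: 112

Derivation:
det is linear in row 0: changing M[0][2] by delta changes det by delta * cofactor(0,2).
Cofactor C_02 = (-1)^(0+2) * minor(0,2) = -14
Entry delta = -2 - 0 = -2
Det delta = -2 * -14 = 28
New det = 84 + 28 = 112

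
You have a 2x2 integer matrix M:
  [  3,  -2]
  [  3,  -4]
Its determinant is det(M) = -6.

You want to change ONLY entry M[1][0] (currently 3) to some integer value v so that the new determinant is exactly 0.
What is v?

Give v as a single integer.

Answer: 6

Derivation:
det is linear in entry M[1][0]: det = old_det + (v - 3) * C_10
Cofactor C_10 = 2
Want det = 0: -6 + (v - 3) * 2 = 0
  (v - 3) = 6 / 2 = 3
  v = 3 + (3) = 6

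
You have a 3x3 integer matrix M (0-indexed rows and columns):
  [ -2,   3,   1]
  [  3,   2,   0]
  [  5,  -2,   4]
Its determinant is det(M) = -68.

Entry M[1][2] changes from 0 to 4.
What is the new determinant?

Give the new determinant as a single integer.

det is linear in row 1: changing M[1][2] by delta changes det by delta * cofactor(1,2).
Cofactor C_12 = (-1)^(1+2) * minor(1,2) = 11
Entry delta = 4 - 0 = 4
Det delta = 4 * 11 = 44
New det = -68 + 44 = -24

Answer: -24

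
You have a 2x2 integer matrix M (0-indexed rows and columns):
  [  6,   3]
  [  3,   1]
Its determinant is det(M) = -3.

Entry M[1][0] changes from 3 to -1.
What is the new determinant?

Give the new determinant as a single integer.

Answer: 9

Derivation:
det is linear in row 1: changing M[1][0] by delta changes det by delta * cofactor(1,0).
Cofactor C_10 = (-1)^(1+0) * minor(1,0) = -3
Entry delta = -1 - 3 = -4
Det delta = -4 * -3 = 12
New det = -3 + 12 = 9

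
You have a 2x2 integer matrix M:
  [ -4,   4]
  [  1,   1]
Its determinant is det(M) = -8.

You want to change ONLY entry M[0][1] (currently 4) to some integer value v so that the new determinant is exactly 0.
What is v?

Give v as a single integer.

Answer: -4

Derivation:
det is linear in entry M[0][1]: det = old_det + (v - 4) * C_01
Cofactor C_01 = -1
Want det = 0: -8 + (v - 4) * -1 = 0
  (v - 4) = 8 / -1 = -8
  v = 4 + (-8) = -4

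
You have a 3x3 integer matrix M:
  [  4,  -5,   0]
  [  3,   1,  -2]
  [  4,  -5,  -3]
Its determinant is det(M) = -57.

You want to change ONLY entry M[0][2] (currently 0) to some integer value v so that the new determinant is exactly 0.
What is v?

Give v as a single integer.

det is linear in entry M[0][2]: det = old_det + (v - 0) * C_02
Cofactor C_02 = -19
Want det = 0: -57 + (v - 0) * -19 = 0
  (v - 0) = 57 / -19 = -3
  v = 0 + (-3) = -3

Answer: -3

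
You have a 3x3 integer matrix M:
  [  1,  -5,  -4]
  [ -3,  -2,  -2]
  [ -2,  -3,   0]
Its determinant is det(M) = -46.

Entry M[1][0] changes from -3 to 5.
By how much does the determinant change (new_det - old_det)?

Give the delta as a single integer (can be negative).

Answer: 96

Derivation:
Cofactor C_10 = 12
Entry delta = 5 - -3 = 8
Det delta = entry_delta * cofactor = 8 * 12 = 96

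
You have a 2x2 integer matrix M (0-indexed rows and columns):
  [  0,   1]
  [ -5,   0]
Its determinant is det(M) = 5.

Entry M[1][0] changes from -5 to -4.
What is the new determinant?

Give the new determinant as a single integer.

Answer: 4

Derivation:
det is linear in row 1: changing M[1][0] by delta changes det by delta * cofactor(1,0).
Cofactor C_10 = (-1)^(1+0) * minor(1,0) = -1
Entry delta = -4 - -5 = 1
Det delta = 1 * -1 = -1
New det = 5 + -1 = 4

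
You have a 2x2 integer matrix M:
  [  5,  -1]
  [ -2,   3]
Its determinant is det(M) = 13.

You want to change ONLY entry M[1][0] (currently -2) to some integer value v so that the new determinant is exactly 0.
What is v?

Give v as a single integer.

det is linear in entry M[1][0]: det = old_det + (v - -2) * C_10
Cofactor C_10 = 1
Want det = 0: 13 + (v - -2) * 1 = 0
  (v - -2) = -13 / 1 = -13
  v = -2 + (-13) = -15

Answer: -15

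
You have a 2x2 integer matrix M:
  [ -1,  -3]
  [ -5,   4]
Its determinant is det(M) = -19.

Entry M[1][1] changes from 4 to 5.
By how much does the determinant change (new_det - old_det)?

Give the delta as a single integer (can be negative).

Answer: -1

Derivation:
Cofactor C_11 = -1
Entry delta = 5 - 4 = 1
Det delta = entry_delta * cofactor = 1 * -1 = -1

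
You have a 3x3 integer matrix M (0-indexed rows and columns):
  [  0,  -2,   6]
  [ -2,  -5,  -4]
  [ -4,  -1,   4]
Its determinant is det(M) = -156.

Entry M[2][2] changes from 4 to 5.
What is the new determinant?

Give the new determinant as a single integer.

Answer: -160

Derivation:
det is linear in row 2: changing M[2][2] by delta changes det by delta * cofactor(2,2).
Cofactor C_22 = (-1)^(2+2) * minor(2,2) = -4
Entry delta = 5 - 4 = 1
Det delta = 1 * -4 = -4
New det = -156 + -4 = -160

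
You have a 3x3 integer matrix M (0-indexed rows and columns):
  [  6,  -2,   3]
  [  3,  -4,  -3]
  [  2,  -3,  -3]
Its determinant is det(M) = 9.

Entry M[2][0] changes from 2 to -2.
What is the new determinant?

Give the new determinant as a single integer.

Answer: -63

Derivation:
det is linear in row 2: changing M[2][0] by delta changes det by delta * cofactor(2,0).
Cofactor C_20 = (-1)^(2+0) * minor(2,0) = 18
Entry delta = -2 - 2 = -4
Det delta = -4 * 18 = -72
New det = 9 + -72 = -63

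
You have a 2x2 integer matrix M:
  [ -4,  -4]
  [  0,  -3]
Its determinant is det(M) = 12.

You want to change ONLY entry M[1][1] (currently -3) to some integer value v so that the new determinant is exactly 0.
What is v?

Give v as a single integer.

Answer: 0

Derivation:
det is linear in entry M[1][1]: det = old_det + (v - -3) * C_11
Cofactor C_11 = -4
Want det = 0: 12 + (v - -3) * -4 = 0
  (v - -3) = -12 / -4 = 3
  v = -3 + (3) = 0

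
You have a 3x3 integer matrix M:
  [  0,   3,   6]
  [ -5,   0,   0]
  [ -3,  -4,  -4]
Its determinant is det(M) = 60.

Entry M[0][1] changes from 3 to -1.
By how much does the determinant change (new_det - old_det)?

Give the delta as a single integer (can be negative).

Cofactor C_01 = -20
Entry delta = -1 - 3 = -4
Det delta = entry_delta * cofactor = -4 * -20 = 80

Answer: 80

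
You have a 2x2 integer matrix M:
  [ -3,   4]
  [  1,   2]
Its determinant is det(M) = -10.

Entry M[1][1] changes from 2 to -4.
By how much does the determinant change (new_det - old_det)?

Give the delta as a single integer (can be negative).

Answer: 18

Derivation:
Cofactor C_11 = -3
Entry delta = -4 - 2 = -6
Det delta = entry_delta * cofactor = -6 * -3 = 18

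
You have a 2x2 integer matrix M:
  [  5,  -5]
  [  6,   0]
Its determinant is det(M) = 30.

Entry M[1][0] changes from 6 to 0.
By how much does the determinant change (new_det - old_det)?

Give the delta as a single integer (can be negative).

Answer: -30

Derivation:
Cofactor C_10 = 5
Entry delta = 0 - 6 = -6
Det delta = entry_delta * cofactor = -6 * 5 = -30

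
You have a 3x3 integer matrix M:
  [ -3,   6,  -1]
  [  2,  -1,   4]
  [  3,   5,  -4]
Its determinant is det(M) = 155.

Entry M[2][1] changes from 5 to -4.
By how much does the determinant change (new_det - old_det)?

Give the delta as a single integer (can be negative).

Cofactor C_21 = 10
Entry delta = -4 - 5 = -9
Det delta = entry_delta * cofactor = -9 * 10 = -90

Answer: -90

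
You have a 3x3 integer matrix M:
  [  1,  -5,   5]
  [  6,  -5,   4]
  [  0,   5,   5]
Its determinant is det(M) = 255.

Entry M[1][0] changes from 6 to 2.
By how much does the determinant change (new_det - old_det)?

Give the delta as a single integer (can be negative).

Answer: -200

Derivation:
Cofactor C_10 = 50
Entry delta = 2 - 6 = -4
Det delta = entry_delta * cofactor = -4 * 50 = -200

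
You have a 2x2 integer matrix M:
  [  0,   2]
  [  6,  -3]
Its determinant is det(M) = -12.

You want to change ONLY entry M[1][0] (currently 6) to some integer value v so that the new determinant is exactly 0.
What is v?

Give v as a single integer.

det is linear in entry M[1][0]: det = old_det + (v - 6) * C_10
Cofactor C_10 = -2
Want det = 0: -12 + (v - 6) * -2 = 0
  (v - 6) = 12 / -2 = -6
  v = 6 + (-6) = 0

Answer: 0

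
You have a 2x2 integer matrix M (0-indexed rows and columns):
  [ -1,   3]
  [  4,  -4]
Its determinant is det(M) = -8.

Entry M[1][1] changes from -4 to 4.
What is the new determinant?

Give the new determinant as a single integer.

Answer: -16

Derivation:
det is linear in row 1: changing M[1][1] by delta changes det by delta * cofactor(1,1).
Cofactor C_11 = (-1)^(1+1) * minor(1,1) = -1
Entry delta = 4 - -4 = 8
Det delta = 8 * -1 = -8
New det = -8 + -8 = -16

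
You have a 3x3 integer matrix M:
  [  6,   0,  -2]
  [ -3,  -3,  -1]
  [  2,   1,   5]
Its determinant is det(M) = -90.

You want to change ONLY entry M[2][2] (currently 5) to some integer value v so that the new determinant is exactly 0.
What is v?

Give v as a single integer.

det is linear in entry M[2][2]: det = old_det + (v - 5) * C_22
Cofactor C_22 = -18
Want det = 0: -90 + (v - 5) * -18 = 0
  (v - 5) = 90 / -18 = -5
  v = 5 + (-5) = 0

Answer: 0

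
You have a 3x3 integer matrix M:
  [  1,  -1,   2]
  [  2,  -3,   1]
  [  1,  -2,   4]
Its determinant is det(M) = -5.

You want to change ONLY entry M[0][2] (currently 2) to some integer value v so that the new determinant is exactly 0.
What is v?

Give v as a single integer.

Answer: -3

Derivation:
det is linear in entry M[0][2]: det = old_det + (v - 2) * C_02
Cofactor C_02 = -1
Want det = 0: -5 + (v - 2) * -1 = 0
  (v - 2) = 5 / -1 = -5
  v = 2 + (-5) = -3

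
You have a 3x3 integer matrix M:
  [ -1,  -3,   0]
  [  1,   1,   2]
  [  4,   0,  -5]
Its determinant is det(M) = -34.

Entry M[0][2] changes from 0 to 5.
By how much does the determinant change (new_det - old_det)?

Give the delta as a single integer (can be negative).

Cofactor C_02 = -4
Entry delta = 5 - 0 = 5
Det delta = entry_delta * cofactor = 5 * -4 = -20

Answer: -20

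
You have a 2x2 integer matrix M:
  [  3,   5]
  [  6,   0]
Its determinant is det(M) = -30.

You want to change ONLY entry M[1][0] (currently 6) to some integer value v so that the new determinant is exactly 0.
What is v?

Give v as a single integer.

Answer: 0

Derivation:
det is linear in entry M[1][0]: det = old_det + (v - 6) * C_10
Cofactor C_10 = -5
Want det = 0: -30 + (v - 6) * -5 = 0
  (v - 6) = 30 / -5 = -6
  v = 6 + (-6) = 0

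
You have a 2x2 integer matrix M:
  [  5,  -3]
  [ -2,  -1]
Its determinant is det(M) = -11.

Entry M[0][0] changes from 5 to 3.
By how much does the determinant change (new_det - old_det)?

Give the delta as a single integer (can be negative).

Answer: 2

Derivation:
Cofactor C_00 = -1
Entry delta = 3 - 5 = -2
Det delta = entry_delta * cofactor = -2 * -1 = 2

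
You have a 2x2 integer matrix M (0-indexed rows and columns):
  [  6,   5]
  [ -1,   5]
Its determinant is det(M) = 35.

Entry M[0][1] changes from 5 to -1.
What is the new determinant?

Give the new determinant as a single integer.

Answer: 29

Derivation:
det is linear in row 0: changing M[0][1] by delta changes det by delta * cofactor(0,1).
Cofactor C_01 = (-1)^(0+1) * minor(0,1) = 1
Entry delta = -1 - 5 = -6
Det delta = -6 * 1 = -6
New det = 35 + -6 = 29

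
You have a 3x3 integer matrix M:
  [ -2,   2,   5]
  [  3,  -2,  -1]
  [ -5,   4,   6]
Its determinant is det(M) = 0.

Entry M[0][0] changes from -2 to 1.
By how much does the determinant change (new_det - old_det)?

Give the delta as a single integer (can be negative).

Cofactor C_00 = -8
Entry delta = 1 - -2 = 3
Det delta = entry_delta * cofactor = 3 * -8 = -24

Answer: -24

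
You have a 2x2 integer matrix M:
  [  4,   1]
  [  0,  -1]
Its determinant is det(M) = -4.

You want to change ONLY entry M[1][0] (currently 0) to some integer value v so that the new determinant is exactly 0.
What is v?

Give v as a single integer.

Answer: -4

Derivation:
det is linear in entry M[1][0]: det = old_det + (v - 0) * C_10
Cofactor C_10 = -1
Want det = 0: -4 + (v - 0) * -1 = 0
  (v - 0) = 4 / -1 = -4
  v = 0 + (-4) = -4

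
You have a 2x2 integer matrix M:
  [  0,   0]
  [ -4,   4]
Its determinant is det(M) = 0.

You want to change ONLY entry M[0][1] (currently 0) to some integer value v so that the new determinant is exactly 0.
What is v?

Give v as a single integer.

Answer: 0

Derivation:
det is linear in entry M[0][1]: det = old_det + (v - 0) * C_01
Cofactor C_01 = 4
Want det = 0: 0 + (v - 0) * 4 = 0
  (v - 0) = 0 / 4 = 0
  v = 0 + (0) = 0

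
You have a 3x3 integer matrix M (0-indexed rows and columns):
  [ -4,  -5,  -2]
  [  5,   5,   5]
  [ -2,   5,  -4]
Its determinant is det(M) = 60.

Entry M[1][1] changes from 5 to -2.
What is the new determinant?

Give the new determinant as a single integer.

det is linear in row 1: changing M[1][1] by delta changes det by delta * cofactor(1,1).
Cofactor C_11 = (-1)^(1+1) * minor(1,1) = 12
Entry delta = -2 - 5 = -7
Det delta = -7 * 12 = -84
New det = 60 + -84 = -24

Answer: -24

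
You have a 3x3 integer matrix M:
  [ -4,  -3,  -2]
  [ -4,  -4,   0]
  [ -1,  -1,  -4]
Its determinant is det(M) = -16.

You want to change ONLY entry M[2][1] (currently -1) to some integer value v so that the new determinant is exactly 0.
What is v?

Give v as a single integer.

Answer: 1

Derivation:
det is linear in entry M[2][1]: det = old_det + (v - -1) * C_21
Cofactor C_21 = 8
Want det = 0: -16 + (v - -1) * 8 = 0
  (v - -1) = 16 / 8 = 2
  v = -1 + (2) = 1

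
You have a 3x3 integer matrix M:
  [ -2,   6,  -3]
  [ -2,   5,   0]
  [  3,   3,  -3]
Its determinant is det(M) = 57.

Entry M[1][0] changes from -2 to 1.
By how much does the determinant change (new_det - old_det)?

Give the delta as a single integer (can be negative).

Cofactor C_10 = 9
Entry delta = 1 - -2 = 3
Det delta = entry_delta * cofactor = 3 * 9 = 27

Answer: 27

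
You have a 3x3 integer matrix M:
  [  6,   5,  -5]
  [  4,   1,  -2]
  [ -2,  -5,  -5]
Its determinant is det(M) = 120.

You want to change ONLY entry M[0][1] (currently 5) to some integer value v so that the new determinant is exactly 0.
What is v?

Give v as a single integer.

Answer: 0

Derivation:
det is linear in entry M[0][1]: det = old_det + (v - 5) * C_01
Cofactor C_01 = 24
Want det = 0: 120 + (v - 5) * 24 = 0
  (v - 5) = -120 / 24 = -5
  v = 5 + (-5) = 0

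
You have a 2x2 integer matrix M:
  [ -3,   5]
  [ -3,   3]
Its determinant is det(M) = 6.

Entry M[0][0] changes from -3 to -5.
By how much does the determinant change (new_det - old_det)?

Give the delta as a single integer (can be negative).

Cofactor C_00 = 3
Entry delta = -5 - -3 = -2
Det delta = entry_delta * cofactor = -2 * 3 = -6

Answer: -6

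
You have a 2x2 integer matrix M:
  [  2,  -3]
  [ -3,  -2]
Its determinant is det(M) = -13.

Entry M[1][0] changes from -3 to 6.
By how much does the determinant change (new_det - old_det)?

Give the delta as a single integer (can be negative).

Cofactor C_10 = 3
Entry delta = 6 - -3 = 9
Det delta = entry_delta * cofactor = 9 * 3 = 27

Answer: 27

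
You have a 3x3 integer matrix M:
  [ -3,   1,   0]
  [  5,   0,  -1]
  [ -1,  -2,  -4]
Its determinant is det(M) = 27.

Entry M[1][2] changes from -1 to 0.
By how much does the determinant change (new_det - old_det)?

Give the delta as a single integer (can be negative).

Answer: -7

Derivation:
Cofactor C_12 = -7
Entry delta = 0 - -1 = 1
Det delta = entry_delta * cofactor = 1 * -7 = -7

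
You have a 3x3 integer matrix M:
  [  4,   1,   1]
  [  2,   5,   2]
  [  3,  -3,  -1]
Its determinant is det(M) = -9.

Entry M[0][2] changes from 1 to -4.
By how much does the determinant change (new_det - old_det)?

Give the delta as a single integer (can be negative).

Cofactor C_02 = -21
Entry delta = -4 - 1 = -5
Det delta = entry_delta * cofactor = -5 * -21 = 105

Answer: 105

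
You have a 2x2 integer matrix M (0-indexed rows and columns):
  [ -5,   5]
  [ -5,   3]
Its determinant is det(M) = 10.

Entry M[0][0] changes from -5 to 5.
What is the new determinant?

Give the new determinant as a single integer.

Answer: 40

Derivation:
det is linear in row 0: changing M[0][0] by delta changes det by delta * cofactor(0,0).
Cofactor C_00 = (-1)^(0+0) * minor(0,0) = 3
Entry delta = 5 - -5 = 10
Det delta = 10 * 3 = 30
New det = 10 + 30 = 40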